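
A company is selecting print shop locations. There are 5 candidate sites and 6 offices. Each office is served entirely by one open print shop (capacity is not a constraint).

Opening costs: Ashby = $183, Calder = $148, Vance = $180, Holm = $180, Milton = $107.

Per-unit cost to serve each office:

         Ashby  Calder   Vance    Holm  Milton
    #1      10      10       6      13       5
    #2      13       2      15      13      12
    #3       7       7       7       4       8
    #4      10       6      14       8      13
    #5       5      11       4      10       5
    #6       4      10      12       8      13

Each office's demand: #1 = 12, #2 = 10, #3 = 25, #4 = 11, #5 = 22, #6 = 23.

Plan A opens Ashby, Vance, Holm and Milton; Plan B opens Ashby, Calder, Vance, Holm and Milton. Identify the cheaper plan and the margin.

Plan A is cheaper by 26.

Plan A: {Ashby, Vance, Holm, Milton}: #1→Milton 5·12=60, #2→Milton 12·10=120, #3→Holm 4·25=100, #4→Holm 8·11=88, #5→Vance 4·22=88, #6→Ashby 4·23=92. Service 548; fixed 650; total 1198.
Plan B: {Ashby, Calder, Vance, Holm, Milton}: #1→Milton 5·12=60, #2→Calder 2·10=20, #3→Holm 4·25=100, #4→Calder 6·11=66, #5→Vance 4·22=88, #6→Ashby 4·23=92. Service 426; fixed 798; total 1224.
Difference: |1198 − 1224| = 26.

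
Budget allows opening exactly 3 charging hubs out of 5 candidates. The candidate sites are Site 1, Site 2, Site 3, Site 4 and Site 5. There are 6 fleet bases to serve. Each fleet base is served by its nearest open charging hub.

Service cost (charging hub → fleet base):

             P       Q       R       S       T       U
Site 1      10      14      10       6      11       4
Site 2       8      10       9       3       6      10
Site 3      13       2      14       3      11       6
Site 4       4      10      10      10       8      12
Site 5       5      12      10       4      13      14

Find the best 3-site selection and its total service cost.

Choose Site 2, Site 3 and Site 4; total service cost 30.

With exactly 3 open, each fleet base uses its cheapest among the chosen.
{Site 2, Site 3, Site 4}: P→Site 4 4, Q→Site 3 2, R→Site 2 9, S→Site 2 3, T→Site 2 6, U→Site 3 6. Service cost 30.
{Site 1, Site 3, Site 4}: service cost 31
{Site 2, Site 3, Site 5}: service cost 31
Among all 10 size-3 choices, {Site 2, Site 3, Site 4} is lowest.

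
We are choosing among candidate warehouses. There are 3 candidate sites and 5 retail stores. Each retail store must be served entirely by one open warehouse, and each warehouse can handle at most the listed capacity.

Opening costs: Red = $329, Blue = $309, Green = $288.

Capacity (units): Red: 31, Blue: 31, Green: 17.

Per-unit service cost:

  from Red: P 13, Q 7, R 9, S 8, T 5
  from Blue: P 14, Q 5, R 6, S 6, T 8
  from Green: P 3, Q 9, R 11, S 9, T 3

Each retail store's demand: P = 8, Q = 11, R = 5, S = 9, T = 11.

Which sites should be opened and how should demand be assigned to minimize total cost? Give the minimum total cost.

Minimum total cost: 873

Open {Blue, Green}: P→Green 3·8=24, Q→Blue 5·11=55, R→Green 11·5=55, S→Blue 6·9=54, T→Blue 8·11=88.
Loads: Blue carries 31/31, Green carries 13/17. Service 276; fixed 597; total 873.
Next best feasible plan costs 875.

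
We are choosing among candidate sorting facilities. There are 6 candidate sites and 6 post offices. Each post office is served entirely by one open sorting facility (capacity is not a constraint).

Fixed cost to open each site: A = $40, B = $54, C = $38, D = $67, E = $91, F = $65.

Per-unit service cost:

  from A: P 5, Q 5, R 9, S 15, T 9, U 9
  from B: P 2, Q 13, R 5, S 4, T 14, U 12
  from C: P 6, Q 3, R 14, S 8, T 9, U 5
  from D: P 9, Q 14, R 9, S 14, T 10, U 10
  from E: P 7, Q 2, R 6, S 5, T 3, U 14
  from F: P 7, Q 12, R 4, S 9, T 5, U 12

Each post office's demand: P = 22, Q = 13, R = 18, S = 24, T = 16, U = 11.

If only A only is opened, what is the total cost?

Each post office is assigned to its cheapest site among the open ones.
{A}: P→A 5·22=110, Q→A 5·13=65, R→A 9·18=162, S→A 15·24=360, T→A 9·16=144, U→A 9·11=99. Service 940; fixed 40; total 980.

Total cost: 980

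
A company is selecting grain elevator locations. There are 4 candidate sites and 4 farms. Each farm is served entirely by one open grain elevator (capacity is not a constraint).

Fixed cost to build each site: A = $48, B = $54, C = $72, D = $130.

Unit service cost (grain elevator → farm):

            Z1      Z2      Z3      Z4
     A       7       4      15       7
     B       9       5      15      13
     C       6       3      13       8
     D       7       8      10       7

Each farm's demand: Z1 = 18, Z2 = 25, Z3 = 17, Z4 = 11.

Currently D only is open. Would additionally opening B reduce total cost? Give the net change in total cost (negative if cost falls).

Current service cost with {D}: 573.
Adding B: each farm re-picks its cheapest; new service cost 498, saving 75.
Extra fixed cost: 54. Net change = 54 − 75 = -21.
(Totals: 703 → 682.)

Yes — net change −21 (cost falls by 21).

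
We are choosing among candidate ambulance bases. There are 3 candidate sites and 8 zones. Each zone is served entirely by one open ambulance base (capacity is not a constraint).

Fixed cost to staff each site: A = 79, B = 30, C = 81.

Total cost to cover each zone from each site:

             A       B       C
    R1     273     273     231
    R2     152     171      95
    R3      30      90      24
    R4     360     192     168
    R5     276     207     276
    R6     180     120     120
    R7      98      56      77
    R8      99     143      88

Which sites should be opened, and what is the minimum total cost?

For any fixed open set, each zone goes to its cheapest open site; total = fixed + service.
{B, C}: R1→C 231, R2→C 95, R3→C 24, R4→C 168, R5→B 207, R6→B 120, R7→B 56, R8→C 88. Service 989; fixed 111; total 1100.
{C}: R1→C 231, R2→C 95, R3→C 24, R4→C 168, R5→C 276, R6→C 120, R7→C 77, R8→C 88. Service 1079; fixed 81; total 1160.
{A, B, C}: service 989 + fixed 190 = 1179
{B}: service 1252 + fixed 30 = 1282
No other subset beats 1100.

Open B and C; minimum total cost 1100.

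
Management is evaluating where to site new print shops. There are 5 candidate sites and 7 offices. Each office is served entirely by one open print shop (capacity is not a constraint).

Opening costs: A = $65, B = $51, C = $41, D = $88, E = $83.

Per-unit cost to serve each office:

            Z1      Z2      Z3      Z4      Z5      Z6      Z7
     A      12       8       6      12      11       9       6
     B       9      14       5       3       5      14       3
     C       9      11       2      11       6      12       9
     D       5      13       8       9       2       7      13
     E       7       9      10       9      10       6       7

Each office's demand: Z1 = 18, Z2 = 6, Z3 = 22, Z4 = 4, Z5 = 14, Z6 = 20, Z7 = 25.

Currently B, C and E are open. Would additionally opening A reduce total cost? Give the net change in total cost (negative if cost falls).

Current service cost with {B, C, E}: 501.
Adding A: each office re-picks its cheapest; new service cost 495, saving 6.
Extra fixed cost: 65. Net change = 65 − 6 = 59.
(Totals: 676 → 735.)

No — net change +59 (cost rises by 59).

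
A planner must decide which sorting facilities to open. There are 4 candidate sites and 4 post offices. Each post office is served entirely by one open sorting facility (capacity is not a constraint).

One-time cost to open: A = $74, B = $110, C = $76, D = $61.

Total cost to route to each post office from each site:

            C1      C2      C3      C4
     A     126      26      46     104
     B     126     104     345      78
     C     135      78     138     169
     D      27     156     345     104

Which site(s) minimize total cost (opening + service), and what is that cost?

For any fixed open set, each post office goes to its cheapest open site; total = fixed + service.
{A, D}: C1→D 27, C2→A 26, C3→A 46, C4→A 104. Service 203; fixed 135; total 338.
{A}: C1→A 126, C2→A 26, C3→A 46, C4→A 104. Service 302; fixed 74; total 376.
{A, C, D}: service 203 + fixed 211 = 414
{A, B, C, D}: C1→D 27, C2→A 26, C3→A 46, C4→B 78. Service 177; fixed 321; total 498.
(All 15 nonempty subsets were checked; A and D is lowest.)

Open A and D; minimum total cost 338.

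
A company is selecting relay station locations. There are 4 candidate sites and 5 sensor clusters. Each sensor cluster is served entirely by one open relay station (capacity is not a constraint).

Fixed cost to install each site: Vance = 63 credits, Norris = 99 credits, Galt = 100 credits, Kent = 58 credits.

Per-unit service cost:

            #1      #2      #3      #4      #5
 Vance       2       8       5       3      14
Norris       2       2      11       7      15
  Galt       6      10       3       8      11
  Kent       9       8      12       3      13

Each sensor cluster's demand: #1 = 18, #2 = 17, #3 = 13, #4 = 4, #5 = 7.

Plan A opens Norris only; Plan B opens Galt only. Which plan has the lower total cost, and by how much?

Plan A: {Norris}: #1→Norris 2·18=36, #2→Norris 2·17=34, #3→Norris 11·13=143, #4→Norris 7·4=28, #5→Norris 15·7=105. Service 346; fixed 99; total 445.
Plan B: {Galt}: #1→Galt 6·18=108, #2→Galt 10·17=170, #3→Galt 3·13=39, #4→Galt 8·4=32, #5→Galt 11·7=77. Service 426; fixed 100; total 526.
Difference: |445 − 526| = 81.

Plan A is cheaper by 81.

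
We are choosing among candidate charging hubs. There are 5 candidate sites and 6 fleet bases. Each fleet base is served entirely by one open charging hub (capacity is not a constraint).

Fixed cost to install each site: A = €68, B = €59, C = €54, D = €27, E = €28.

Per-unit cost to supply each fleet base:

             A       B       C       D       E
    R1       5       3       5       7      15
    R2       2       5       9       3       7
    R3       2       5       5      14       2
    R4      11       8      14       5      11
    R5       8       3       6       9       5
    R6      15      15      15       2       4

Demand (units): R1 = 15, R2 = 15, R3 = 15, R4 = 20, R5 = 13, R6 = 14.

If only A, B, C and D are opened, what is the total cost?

Each fleet base is assigned to its cheapest site among the open ones.
{A, B, C, D}: R1→B 3·15=45, R2→A 2·15=30, R3→A 2·15=30, R4→D 5·20=100, R5→B 3·13=39, R6→D 2·14=28. Service 272; fixed 208; total 480.

Total cost: 480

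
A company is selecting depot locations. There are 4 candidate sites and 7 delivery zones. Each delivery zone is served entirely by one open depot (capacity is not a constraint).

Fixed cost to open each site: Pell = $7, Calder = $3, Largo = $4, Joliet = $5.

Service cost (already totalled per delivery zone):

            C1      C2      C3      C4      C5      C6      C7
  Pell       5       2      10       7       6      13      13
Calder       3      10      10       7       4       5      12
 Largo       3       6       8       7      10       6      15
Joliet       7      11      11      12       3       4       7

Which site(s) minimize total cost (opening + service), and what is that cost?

For any fixed open set, each delivery zone goes to its cheapest open site; total = fixed + service.
{Largo, Joliet}: C1→Largo 3, C2→Largo 6, C3→Largo 8, C4→Largo 7, C5→Joliet 3, C6→Joliet 4, C7→Joliet 7. Service 38; fixed 9; total 47.
{Pell, Largo, Joliet}: C1→Largo 3, C2→Pell 2, C3→Largo 8, C4→Pell 7, C5→Joliet 3, C6→Joliet 4, C7→Joliet 7. Service 34; fixed 16; total 50.
{Pell, Joliet}: service 38 + fixed 12 = 50
{Pell, Calder, Largo, Joliet}: service 34 + fixed 19 = 53
No other subset beats 47.

Open Largo and Joliet; minimum total cost 47.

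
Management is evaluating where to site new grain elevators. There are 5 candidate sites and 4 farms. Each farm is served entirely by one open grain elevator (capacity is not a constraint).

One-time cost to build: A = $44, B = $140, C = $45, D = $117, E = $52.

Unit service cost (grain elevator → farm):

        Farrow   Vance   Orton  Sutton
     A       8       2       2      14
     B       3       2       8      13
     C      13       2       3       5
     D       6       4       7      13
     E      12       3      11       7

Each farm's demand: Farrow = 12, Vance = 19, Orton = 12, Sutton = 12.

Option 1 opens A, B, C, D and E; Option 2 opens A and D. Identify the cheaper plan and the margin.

Option 2 is cheaper by 105.

Option 1: {A, B, C, D, E}: Farrow→B 3·12=36, Vance→A 2·19=38, Orton→A 2·12=24, Sutton→C 5·12=60. Service 158; fixed 398; total 556.
Option 2: {A, D}: Farrow→D 6·12=72, Vance→A 2·19=38, Orton→A 2·12=24, Sutton→D 13·12=156. Service 290; fixed 161; total 451.
Difference: |556 − 451| = 105.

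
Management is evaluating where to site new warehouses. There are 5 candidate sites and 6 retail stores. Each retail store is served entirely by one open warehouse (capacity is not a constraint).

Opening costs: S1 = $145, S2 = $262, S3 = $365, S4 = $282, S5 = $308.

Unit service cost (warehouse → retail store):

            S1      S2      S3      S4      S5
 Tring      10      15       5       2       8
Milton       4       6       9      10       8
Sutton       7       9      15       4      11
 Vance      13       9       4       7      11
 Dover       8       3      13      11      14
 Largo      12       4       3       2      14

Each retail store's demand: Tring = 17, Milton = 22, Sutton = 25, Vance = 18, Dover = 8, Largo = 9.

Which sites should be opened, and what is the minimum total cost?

Open S1 and S4; minimum total cost 857.

For any fixed open set, each retail store goes to its cheapest open site; total = fixed + service.
{S1, S4}: Tring→S4 2·17=34, Milton→S1 4·22=88, Sutton→S4 4·25=100, Vance→S4 7·18=126, Dover→S1 8·8=64, Largo→S4 2·9=18. Service 430; fixed 427; total 857.
{S4}: Tring→S4 2·17=34, Milton→S4 10·22=220, Sutton→S4 4·25=100, Vance→S4 7·18=126, Dover→S4 11·8=88, Largo→S4 2·9=18. Service 586; fixed 282; total 868.
{S2, S4}: Tring→S4 2·17=34, Milton→S2 6·22=132, Sutton→S4 4·25=100, Vance→S4 7·18=126, Dover→S2 3·8=24, Largo→S4 2·9=18. Service 434; fixed 544; total 978.
{S1, S2, S3, S4, S5}: service 336 + fixed 1362 = 1698
No other subset beats 857.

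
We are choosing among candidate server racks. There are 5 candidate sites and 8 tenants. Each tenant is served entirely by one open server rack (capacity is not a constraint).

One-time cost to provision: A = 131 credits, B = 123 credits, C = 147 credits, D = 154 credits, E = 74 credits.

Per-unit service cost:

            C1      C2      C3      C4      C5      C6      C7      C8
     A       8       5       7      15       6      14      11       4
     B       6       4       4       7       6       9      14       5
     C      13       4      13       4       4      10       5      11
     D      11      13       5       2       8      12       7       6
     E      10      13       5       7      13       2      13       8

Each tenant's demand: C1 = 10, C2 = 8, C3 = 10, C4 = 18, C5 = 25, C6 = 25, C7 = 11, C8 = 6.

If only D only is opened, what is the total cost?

Total cost: 1067

Each tenant is assigned to its cheapest site among the open ones.
{D}: C1→D 11·10=110, C2→D 13·8=104, C3→D 5·10=50, C4→D 2·18=36, C5→D 8·25=200, C6→D 12·25=300, C7→D 7·11=77, C8→D 6·6=36. Service 913; fixed 154; total 1067.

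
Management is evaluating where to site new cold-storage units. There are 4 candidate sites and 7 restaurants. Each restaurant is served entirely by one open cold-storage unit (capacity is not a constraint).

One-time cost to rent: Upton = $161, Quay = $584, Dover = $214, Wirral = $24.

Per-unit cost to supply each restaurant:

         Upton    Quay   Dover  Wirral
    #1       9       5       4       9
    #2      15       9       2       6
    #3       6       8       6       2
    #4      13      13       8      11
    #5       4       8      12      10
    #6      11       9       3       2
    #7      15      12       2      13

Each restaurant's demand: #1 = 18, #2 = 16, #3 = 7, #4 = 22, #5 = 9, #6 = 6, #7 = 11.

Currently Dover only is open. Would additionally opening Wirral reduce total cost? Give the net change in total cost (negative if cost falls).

Yes — net change −28 (cost falls by 28).

Current service cost with {Dover}: 470.
Adding Wirral: each restaurant re-picks its cheapest; new service cost 418, saving 52.
Extra fixed cost: 24. Net change = 24 − 52 = -28.
(Totals: 684 → 656.)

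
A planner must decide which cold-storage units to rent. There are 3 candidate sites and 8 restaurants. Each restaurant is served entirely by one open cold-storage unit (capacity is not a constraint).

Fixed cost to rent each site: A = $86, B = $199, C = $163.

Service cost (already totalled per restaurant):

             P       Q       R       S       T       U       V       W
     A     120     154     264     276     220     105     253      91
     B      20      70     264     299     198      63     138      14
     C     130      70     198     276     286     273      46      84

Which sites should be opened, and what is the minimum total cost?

Open B and C; minimum total cost 1247.

For any fixed open set, each restaurant goes to its cheapest open site; total = fixed + service.
{B, C}: P→B 20, Q→B 70, R→C 198, S→C 276, T→B 198, U→B 63, V→C 46, W→B 14. Service 885; fixed 362; total 1247.
{B}: service 1066 + fixed 199 = 1265
{A, B}: P→B 20, Q→B 70, R→A 264, S→A 276, T→B 198, U→B 63, V→B 138, W→B 14. Service 1043; fixed 285; total 1328.
{A, B, C}: service 885 + fixed 448 = 1333
(All 7 nonempty subsets were checked; B and C is lowest.)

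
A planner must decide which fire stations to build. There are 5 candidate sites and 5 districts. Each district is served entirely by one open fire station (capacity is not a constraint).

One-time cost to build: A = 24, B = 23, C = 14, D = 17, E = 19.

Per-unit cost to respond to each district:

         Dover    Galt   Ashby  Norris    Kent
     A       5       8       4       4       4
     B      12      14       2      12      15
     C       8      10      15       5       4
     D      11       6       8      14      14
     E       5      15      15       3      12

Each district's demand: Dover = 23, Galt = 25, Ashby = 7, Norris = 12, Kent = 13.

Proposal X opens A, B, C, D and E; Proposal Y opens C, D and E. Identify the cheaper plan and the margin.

Proposal X: {A, B, C, D, E}: Dover→A 5·23=115, Galt→D 6·25=150, Ashby→B 2·7=14, Norris→E 3·12=36, Kent→A 4·13=52. Service 367; fixed 97; total 464.
Proposal Y: {C, D, E}: Dover→E 5·23=115, Galt→D 6·25=150, Ashby→D 8·7=56, Norris→E 3·12=36, Kent→C 4·13=52. Service 409; fixed 50; total 459.
Difference: |464 − 459| = 5.

Proposal Y is cheaper by 5.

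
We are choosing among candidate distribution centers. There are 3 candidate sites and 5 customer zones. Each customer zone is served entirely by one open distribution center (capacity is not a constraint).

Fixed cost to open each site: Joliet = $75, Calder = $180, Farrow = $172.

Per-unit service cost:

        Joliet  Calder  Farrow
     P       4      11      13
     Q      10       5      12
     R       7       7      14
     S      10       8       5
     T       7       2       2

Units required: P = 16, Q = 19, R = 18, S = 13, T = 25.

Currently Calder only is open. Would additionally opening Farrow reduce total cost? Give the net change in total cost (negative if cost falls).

Current service cost with {Calder}: 551.
Adding Farrow: each customer zone re-picks its cheapest; new service cost 512, saving 39.
Extra fixed cost: 172. Net change = 172 − 39 = 133.
(Totals: 731 → 864.)

No — net change +133 (cost rises by 133).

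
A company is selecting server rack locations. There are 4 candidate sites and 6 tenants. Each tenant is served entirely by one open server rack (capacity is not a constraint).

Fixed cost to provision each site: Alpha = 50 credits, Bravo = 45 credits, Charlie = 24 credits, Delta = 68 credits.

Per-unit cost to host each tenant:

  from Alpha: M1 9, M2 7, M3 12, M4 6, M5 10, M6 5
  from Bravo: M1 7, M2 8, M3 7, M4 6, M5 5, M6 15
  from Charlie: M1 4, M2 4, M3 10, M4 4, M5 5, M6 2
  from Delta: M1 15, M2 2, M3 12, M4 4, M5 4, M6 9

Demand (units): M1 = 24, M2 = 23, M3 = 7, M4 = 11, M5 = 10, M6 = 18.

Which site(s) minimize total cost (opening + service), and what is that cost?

Open Charlie only; minimum total cost 412.

For any fixed open set, each tenant goes to its cheapest open site; total = fixed + service.
{Charlie}: M1→Charlie 4·24=96, M2→Charlie 4·23=92, M3→Charlie 10·7=70, M4→Charlie 4·11=44, M5→Charlie 5·10=50, M6→Charlie 2·18=36. Service 388; fixed 24; total 412.
{Charlie, Delta}: M1→Charlie 4·24=96, M2→Delta 2·23=46, M3→Charlie 10·7=70, M4→Charlie 4·11=44, M5→Delta 4·10=40, M6→Charlie 2·18=36. Service 332; fixed 92; total 424.
{Bravo, Charlie}: service 367 + fixed 69 = 436
{Alpha, Bravo, Charlie, Delta}: service 311 + fixed 187 = 498
(All 15 nonempty subsets were checked; Charlie only is lowest.)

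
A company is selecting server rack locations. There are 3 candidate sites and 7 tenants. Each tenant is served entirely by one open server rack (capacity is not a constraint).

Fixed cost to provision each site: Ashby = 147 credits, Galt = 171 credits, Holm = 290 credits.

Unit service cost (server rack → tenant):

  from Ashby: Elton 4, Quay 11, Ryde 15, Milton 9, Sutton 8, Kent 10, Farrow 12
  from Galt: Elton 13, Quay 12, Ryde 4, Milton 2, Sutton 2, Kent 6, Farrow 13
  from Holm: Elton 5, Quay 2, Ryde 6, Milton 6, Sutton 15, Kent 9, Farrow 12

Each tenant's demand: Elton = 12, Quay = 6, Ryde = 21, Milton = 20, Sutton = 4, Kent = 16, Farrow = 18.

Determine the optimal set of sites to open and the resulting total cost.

Open Galt only; minimum total cost 861.

For any fixed open set, each tenant goes to its cheapest open site; total = fixed + service.
{Galt}: Elton→Galt 13·12=156, Quay→Galt 12·6=72, Ryde→Galt 4·21=84, Milton→Galt 2·20=40, Sutton→Galt 2·4=8, Kent→Galt 6·16=96, Farrow→Galt 13·18=234. Service 690; fixed 171; total 861.
{Ashby, Galt}: Elton→Ashby 4·12=48, Quay→Ashby 11·6=66, Ryde→Galt 4·21=84, Milton→Galt 2·20=40, Sutton→Galt 2·4=8, Kent→Galt 6·16=96, Farrow→Ashby 12·18=216. Service 558; fixed 318; total 876.
{Galt, Holm}: service 516 + fixed 461 = 977
{Ashby, Galt, Holm}: service 504 + fixed 608 = 1112
No other subset beats 861.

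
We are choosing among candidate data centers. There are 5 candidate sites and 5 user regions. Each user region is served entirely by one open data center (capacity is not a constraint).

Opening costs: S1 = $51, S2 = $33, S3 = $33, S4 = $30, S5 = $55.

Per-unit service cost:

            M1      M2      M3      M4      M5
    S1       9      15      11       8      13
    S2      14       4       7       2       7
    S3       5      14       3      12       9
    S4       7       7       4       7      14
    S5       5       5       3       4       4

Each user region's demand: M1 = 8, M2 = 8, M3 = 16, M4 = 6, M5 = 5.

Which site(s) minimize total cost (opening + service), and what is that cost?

For any fixed open set, each user region goes to its cheapest open site; total = fixed + service.
{S5}: M1→S5 5·8=40, M2→S5 5·8=40, M3→S5 3·16=48, M4→S5 4·6=24, M5→S5 4·5=20. Service 172; fixed 55; total 227.
{S2, S3}: service 167 + fixed 66 = 233
{S2, S5}: service 152 + fixed 88 = 240
{S1, S2, S3, S4, S5}: service 152 + fixed 202 = 354
No other subset beats 227.

Open S5 only; minimum total cost 227.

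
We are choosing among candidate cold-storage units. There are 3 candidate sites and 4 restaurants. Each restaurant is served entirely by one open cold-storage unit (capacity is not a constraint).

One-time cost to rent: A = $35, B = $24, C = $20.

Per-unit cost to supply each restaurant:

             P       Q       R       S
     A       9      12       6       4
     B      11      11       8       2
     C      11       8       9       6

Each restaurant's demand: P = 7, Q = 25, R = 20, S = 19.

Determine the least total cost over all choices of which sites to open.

For any fixed open set, each restaurant goes to its cheapest open site; total = fixed + service.
{A, B, C}: P→A 9·7=63, Q→C 8·25=200, R→A 6·20=120, S→B 2·19=38. Service 421; fixed 79; total 500.
{A, C}: service 459 + fixed 55 = 514
{B, C}: service 475 + fixed 44 = 519
{C}: P→C 11·7=77, Q→C 8·25=200, R→C 9·20=180, S→C 6·19=114. Service 571; fixed 20; total 591.
No other subset beats 500.

Minimum total cost: 500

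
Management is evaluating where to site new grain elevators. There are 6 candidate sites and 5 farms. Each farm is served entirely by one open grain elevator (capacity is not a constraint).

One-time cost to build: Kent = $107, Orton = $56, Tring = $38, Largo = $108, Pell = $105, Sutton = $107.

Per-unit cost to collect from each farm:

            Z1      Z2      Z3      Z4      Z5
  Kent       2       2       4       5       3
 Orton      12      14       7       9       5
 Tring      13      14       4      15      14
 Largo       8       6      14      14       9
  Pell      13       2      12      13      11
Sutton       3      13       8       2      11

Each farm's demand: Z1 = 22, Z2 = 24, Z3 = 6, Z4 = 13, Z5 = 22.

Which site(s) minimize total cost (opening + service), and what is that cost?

Open Kent only; minimum total cost 354.

For any fixed open set, each farm goes to its cheapest open site; total = fixed + service.
{Kent}: Z1→Kent 2·22=44, Z2→Kent 2·24=48, Z3→Kent 4·6=24, Z4→Kent 5·13=65, Z5→Kent 3·22=66. Service 247; fixed 107; total 354.
{Kent, Tring}: service 247 + fixed 145 = 392
{Kent, Orton}: service 247 + fixed 163 = 410
{Kent, Orton, Tring, Largo, Pell, Sutton}: service 208 + fixed 521 = 729
No other subset beats 354.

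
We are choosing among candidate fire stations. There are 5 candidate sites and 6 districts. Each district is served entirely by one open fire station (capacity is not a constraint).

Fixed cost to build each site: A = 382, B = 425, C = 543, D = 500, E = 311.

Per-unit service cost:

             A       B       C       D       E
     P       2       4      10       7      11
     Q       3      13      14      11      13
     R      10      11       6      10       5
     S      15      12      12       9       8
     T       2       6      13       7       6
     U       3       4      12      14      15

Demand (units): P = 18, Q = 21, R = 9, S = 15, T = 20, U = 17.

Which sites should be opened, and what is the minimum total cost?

For any fixed open set, each district goes to its cheapest open site; total = fixed + service.
{A}: P→A 2·18=36, Q→A 3·21=63, R→A 10·9=90, S→A 15·15=225, T→A 2·20=40, U→A 3·17=51. Service 505; fixed 382; total 887.
{A, E}: P→A 2·18=36, Q→A 3·21=63, R→E 5·9=45, S→E 8·15=120, T→A 2·20=40, U→A 3·17=51. Service 355; fixed 693; total 1048.
{B}: service 812 + fixed 425 = 1237
{A, B, C, D, E}: service 355 + fixed 2161 = 2516
No other subset beats 887.

Open A only; minimum total cost 887.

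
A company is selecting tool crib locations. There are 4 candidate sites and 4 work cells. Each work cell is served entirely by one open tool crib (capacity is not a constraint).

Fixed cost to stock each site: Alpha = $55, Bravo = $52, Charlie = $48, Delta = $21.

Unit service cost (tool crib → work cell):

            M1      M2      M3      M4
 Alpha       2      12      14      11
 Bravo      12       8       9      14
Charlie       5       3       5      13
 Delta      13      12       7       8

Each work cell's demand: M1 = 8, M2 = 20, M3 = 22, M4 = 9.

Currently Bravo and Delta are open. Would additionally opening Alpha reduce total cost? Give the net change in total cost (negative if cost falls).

Current service cost with {Bravo, Delta}: 482.
Adding Alpha: each work cell re-picks its cheapest; new service cost 402, saving 80.
Extra fixed cost: 55. Net change = 55 − 80 = -25.
(Totals: 555 → 530.)

Yes — net change −25 (cost falls by 25).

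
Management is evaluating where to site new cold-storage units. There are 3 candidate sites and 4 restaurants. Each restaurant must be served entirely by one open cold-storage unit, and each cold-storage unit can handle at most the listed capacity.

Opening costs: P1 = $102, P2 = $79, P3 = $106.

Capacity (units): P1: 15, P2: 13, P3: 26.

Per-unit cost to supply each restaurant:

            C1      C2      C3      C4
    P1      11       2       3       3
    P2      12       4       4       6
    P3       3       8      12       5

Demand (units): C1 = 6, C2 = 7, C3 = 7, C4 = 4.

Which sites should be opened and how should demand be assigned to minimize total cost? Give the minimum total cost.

Minimum total cost: 281

Open {P1, P3}: C1→P3 3·6=18, C2→P1 2·7=14, C3→P1 3·7=21, C4→P3 5·4=20.
Loads: P1 carries 14/15, P3 carries 10/26. Service 73; fixed 208; total 281.
Next best feasible plan costs 284.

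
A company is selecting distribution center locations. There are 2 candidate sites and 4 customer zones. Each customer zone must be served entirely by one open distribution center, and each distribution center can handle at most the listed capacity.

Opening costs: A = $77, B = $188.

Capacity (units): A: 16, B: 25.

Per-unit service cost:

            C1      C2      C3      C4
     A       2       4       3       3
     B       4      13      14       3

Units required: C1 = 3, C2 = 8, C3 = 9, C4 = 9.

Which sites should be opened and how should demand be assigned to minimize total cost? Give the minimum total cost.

Open {A, B}: C1→A 2·3=6, C2→B 13·8=104, C3→A 3·9=27, C4→B 3·9=27.
Loads: A carries 12/16, B carries 17/25. Service 164; fixed 265; total 429.
Next best feasible plan costs 435.

Minimum total cost: 429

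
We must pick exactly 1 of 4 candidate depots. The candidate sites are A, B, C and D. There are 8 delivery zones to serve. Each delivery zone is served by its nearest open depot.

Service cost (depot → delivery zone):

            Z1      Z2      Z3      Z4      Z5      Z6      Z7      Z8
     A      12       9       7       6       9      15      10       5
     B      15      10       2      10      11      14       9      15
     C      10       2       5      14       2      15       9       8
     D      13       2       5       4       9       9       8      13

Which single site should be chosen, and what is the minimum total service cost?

With exactly 1 open, each delivery zone uses its cheapest among the chosen.
{D}: Z1→D 13, Z2→D 2, Z3→D 5, Z4→D 4, Z5→D 9, Z6→D 9, Z7→D 8, Z8→D 13. Service cost 63.
{C}: service cost 65
{A}: service cost 73
Among all 4 size-1 choices, {D} is lowest.

Choose D only; total service cost 63.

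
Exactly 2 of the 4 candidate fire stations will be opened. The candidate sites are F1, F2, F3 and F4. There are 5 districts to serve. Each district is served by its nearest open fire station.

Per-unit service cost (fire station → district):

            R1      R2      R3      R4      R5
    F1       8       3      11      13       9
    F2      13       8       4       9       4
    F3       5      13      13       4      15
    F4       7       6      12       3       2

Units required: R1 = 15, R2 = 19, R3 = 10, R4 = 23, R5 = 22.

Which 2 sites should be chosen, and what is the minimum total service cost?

With exactly 2 open, each district uses its cheapest among the chosen.
{F2, F4}: R1→F4 7·15=105, R2→F4 6·19=114, R3→F2 4·10=40, R4→F4 3·23=69, R5→F4 2·22=44. Service cost 372.
{F1, F4}: service cost 385
{F3, F4}: service cost 422
Among all 6 size-2 choices, {F2, F4} is lowest.

Choose F2 and F4; total service cost 372.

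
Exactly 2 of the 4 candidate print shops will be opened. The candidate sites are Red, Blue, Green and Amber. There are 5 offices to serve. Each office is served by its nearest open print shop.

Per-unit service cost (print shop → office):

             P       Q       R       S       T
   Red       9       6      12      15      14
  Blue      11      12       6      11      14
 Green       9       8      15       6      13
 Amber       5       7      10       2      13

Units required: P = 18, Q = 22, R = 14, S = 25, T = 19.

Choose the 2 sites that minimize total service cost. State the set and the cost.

Choose Blue and Amber; total service cost 625.

With exactly 2 open, each office uses its cheapest among the chosen.
{Blue, Amber}: P→Amber 5·18=90, Q→Amber 7·22=154, R→Blue 6·14=84, S→Amber 2·25=50, T→Amber 13·19=247. Service cost 625.
{Red, Amber}: service cost 659
{Green, Amber}: service cost 681
Among all 6 size-2 choices, {Blue, Amber} is lowest.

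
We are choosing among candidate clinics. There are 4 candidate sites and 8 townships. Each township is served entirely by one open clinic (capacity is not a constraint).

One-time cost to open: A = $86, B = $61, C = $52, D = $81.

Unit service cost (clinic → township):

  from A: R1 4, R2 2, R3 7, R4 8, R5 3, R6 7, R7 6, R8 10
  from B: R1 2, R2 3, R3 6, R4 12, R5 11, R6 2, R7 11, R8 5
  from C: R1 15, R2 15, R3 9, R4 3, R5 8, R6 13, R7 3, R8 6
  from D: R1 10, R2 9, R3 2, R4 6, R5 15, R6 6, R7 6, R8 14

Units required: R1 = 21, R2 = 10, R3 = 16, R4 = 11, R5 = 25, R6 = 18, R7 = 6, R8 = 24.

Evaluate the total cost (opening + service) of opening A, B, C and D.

Total cost: 656

Each township is assigned to its cheapest site among the open ones.
{A, B, C, D}: R1→B 2·21=42, R2→A 2·10=20, R3→D 2·16=32, R4→C 3·11=33, R5→A 3·25=75, R6→B 2·18=36, R7→C 3·6=18, R8→B 5·24=120. Service 376; fixed 280; total 656.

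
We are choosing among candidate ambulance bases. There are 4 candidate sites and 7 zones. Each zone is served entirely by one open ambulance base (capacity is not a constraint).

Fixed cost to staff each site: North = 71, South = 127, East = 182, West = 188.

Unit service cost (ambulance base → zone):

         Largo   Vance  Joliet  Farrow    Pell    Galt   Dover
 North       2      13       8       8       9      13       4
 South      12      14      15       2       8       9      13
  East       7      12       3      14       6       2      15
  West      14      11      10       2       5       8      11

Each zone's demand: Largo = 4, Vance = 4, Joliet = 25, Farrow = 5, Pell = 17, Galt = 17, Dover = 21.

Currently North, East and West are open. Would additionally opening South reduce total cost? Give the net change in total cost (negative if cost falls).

No — net change +127 (cost rises by 127).

Current service cost with {North, East, West}: 340.
Adding South: each zone re-picks its cheapest; new service cost 340, saving 0.
Extra fixed cost: 127. Net change = 127 − 0 = 127.
(Totals: 781 → 908.)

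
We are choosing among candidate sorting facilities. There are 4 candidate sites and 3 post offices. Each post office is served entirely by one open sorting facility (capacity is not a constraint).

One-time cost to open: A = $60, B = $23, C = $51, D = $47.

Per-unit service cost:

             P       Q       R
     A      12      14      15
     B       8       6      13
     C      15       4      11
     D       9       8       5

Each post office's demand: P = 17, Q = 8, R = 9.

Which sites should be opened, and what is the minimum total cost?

For any fixed open set, each post office goes to its cheapest open site; total = fixed + service.
{B, D}: P→B 8·17=136, Q→B 6·8=48, R→D 5·9=45. Service 229; fixed 70; total 299.
{D}: service 262 + fixed 47 = 309
{B}: service 301 + fixed 23 = 324
{A, B, C, D}: service 213 + fixed 181 = 394
No other subset beats 299.

Open B and D; minimum total cost 299.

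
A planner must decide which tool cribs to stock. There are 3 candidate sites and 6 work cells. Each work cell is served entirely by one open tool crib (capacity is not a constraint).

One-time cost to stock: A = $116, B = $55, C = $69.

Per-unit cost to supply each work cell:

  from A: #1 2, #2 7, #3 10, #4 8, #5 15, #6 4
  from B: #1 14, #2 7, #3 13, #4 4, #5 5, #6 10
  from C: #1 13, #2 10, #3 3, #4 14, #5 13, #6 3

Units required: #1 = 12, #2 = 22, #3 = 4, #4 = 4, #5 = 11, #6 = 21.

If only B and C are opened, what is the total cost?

Total cost: 580

Each work cell is assigned to its cheapest site among the open ones.
{B, C}: #1→C 13·12=156, #2→B 7·22=154, #3→C 3·4=12, #4→B 4·4=16, #5→B 5·11=55, #6→C 3·21=63. Service 456; fixed 124; total 580.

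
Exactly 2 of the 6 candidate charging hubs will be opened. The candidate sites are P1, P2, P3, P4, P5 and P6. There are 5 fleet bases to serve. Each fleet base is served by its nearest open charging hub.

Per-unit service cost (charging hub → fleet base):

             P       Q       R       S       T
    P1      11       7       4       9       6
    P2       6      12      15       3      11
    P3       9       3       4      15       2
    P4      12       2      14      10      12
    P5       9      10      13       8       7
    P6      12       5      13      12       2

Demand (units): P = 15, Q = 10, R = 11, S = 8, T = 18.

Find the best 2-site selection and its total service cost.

Choose P2 and P3; total service cost 224.

With exactly 2 open, each fleet base uses its cheapest among the chosen.
{P2, P3}: P→P2 6·15=90, Q→P3 3·10=30, R→P3 4·11=44, S→P2 3·8=24, T→P3 2·18=36. Service cost 224.
{P3, P5}: service cost 309
{P3, P4}: service cost 315
Among all 15 size-2 choices, {P2, P3} is lowest.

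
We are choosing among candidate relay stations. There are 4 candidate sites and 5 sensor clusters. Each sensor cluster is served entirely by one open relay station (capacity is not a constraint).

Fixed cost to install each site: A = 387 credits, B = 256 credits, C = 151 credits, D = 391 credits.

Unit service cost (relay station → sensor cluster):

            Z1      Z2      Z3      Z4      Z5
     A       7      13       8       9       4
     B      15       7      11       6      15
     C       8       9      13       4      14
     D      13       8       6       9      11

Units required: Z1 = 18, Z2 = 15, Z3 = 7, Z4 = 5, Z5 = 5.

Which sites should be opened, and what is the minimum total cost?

For any fixed open set, each sensor cluster goes to its cheapest open site; total = fixed + service.
{C}: Z1→C 8·18=144, Z2→C 9·15=135, Z3→C 13·7=91, Z4→C 4·5=20, Z5→C 14·5=70. Service 460; fixed 151; total 611.
{B}: service 557 + fixed 256 = 813
{B, C}: Z1→C 8·18=144, Z2→B 7·15=105, Z3→B 11·7=77, Z4→C 4·5=20, Z5→C 14·5=70. Service 416; fixed 407; total 823.
{A, B, C, D}: service 313 + fixed 1185 = 1498
No other subset beats 611.

Open C only; minimum total cost 611.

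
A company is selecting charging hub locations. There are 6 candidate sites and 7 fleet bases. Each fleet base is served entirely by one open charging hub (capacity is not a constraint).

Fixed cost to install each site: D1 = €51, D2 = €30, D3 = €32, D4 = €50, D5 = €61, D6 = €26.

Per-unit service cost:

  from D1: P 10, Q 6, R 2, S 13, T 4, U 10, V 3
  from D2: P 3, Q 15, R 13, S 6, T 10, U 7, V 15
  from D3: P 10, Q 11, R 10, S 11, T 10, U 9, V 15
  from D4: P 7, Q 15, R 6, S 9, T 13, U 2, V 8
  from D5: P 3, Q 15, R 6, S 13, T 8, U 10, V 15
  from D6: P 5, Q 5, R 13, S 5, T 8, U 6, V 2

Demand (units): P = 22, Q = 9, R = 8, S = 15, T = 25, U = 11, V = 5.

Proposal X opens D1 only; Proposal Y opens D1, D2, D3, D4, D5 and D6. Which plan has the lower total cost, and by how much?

Proposal X: {D1}: P→D1 10·22=220, Q→D1 6·9=54, R→D1 2·8=16, S→D1 13·15=195, T→D1 4·25=100, U→D1 10·11=110, V→D1 3·5=15. Service 710; fixed 51; total 761.
Proposal Y: {D1, D2, D3, D4, D5, D6}: P→D2 3·22=66, Q→D6 5·9=45, R→D1 2·8=16, S→D6 5·15=75, T→D1 4·25=100, U→D4 2·11=22, V→D6 2·5=10. Service 334; fixed 250; total 584.
Difference: |761 − 584| = 177.

Proposal Y is cheaper by 177.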